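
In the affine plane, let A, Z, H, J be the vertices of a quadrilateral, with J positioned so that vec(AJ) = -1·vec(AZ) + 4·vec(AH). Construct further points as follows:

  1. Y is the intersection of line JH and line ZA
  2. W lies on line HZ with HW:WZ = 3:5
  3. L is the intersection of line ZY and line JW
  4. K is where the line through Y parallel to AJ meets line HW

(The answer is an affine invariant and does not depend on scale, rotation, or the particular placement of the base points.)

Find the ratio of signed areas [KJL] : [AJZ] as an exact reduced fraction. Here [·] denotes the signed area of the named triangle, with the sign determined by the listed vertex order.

Assign A = (0, 0), Z = (1, 0), H = (0, 1), J = (-1, 4) — the answer is frame-independent, so this choice is without loss of generality.
1. Y is the intersection of line JH and line ZA ⇒ Y = (1/3, 0)
2. W lies on line HZ with HW:WZ = 3:5 ⇒ W = (3/8, 5/8)
3. L is the intersection of line ZY and line JW ⇒ L = (17/27, 0)
4. K is where the line through Y parallel to AJ meets line HW ⇒ K = (1/9, 8/9)
2·[KJL] = -152/243, 2·[AJZ] = -4
[KJL]:[AJZ] = -152/243:-4 = 38/243

[KJL]:[AJZ] = 38/243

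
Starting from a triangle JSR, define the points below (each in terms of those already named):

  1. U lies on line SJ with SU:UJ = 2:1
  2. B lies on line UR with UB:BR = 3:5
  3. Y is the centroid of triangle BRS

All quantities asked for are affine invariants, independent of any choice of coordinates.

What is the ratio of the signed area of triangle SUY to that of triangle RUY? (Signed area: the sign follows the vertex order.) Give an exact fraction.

Work in coordinates with J = (0, 0), S = (1, 0), R = (0, 1).
1. U lies on line SJ with SU:UJ = 2:1 ⇒ U = (1/3, 0)
2. B lies on line UR with UB:BR = 3:5 ⇒ B = (5/24, 3/8)
3. Y is the centroid of triangle BRS ⇒ Y = (29/72, 11/24)
2·[SUY] = -11/36, 2·[RUY] = 2/9
[SUY]:[RUY] = -11/36:2/9 = -11/8

[SUY]:[RUY] = -11/8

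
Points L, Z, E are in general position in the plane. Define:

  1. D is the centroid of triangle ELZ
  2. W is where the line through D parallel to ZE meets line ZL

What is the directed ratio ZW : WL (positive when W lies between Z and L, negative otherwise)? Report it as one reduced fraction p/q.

ZW:WL = 1/2

Set L = (0, 0), Z = (1, 0), E = (0, 1); any affine frame gives the same invariant.
1. D is the centroid of triangle ELZ ⇒ D = (1/3, 1/3)
2. W is where the line through D parallel to ZE meets line ZL ⇒ W = (2/3, 0)
W = Z + t·(L−Z) with t = 1/3, so ZW:WL = t:(1−t) = 1/3:2/3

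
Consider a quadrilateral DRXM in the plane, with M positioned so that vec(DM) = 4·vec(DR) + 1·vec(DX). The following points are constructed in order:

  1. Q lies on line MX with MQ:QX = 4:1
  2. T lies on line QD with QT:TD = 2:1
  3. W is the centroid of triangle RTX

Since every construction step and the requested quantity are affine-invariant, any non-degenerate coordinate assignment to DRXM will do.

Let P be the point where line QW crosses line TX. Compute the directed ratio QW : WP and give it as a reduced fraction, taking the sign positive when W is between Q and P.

QW:WP = 3

Set D = (0, 0), R = (1, 0), X = (0, 1), M = (4, 1); any affine frame gives the same invariant.
1. Q lies on line MX with MQ:QX = 4:1 ⇒ Q = (4/5, 1)
2. T lies on line QD with QT:TD = 2:1 ⇒ T = (4/15, 1/3)
3. W is the centroid of triangle RTX ⇒ W = (19/45, 4/9)
line QW meets TX at P = (8/27, 7/27)
W = Q + t·(P−Q) with t = 3/4, so QW:WP = 3/4:1/4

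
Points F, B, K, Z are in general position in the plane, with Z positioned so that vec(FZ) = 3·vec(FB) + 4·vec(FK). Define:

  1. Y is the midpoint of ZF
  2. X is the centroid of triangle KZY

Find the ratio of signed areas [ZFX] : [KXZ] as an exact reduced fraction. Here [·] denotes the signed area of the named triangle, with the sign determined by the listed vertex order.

Work in coordinates with F = (0, 0), B = (1, 0), K = (0, 1), Z = (3, 4).
1. Y is the midpoint of ZF ⇒ Y = (3/2, 2)
2. X is the centroid of triangle KZY ⇒ X = (3/2, 7/3)
2·[ZFX] = -1, 2·[KXZ] = 1/2
[ZFX]:[KXZ] = -1:1/2 = -2

[ZFX]:[KXZ] = -2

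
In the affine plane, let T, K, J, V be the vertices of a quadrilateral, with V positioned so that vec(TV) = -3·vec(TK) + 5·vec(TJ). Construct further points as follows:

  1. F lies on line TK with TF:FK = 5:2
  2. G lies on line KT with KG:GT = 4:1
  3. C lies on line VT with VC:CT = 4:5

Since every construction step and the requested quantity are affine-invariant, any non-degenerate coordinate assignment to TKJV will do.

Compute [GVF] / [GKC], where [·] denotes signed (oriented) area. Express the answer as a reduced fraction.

Assign T = (0, 0), K = (1, 0), J = (0, 1), V = (-3, 5) — the answer is frame-independent, so this choice is without loss of generality.
1. F lies on line TK with TF:FK = 5:2 ⇒ F = (5/7, 0)
2. G lies on line KT with KG:GT = 4:1 ⇒ G = (1/5, 0)
3. C lies on line VT with VC:CT = 4:5 ⇒ C = (-5/3, 25/9)
2·[GVF] = -18/7, 2·[GKC] = 20/9
[GVF]:[GKC] = -18/7:20/9 = -81/70

[GVF]:[GKC] = -81/70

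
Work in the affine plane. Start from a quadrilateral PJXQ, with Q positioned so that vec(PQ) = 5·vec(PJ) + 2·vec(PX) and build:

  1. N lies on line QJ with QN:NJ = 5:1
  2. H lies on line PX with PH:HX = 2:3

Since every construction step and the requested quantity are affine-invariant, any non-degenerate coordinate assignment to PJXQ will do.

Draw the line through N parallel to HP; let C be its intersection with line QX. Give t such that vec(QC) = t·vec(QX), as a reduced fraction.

t = 2/3

Set P = (0, 0), J = (1, 0), X = (0, 1), Q = (5, 2); any affine frame gives the same invariant.
1. N lies on line QJ with QN:NJ = 5:1 ⇒ N = (5/3, 1/3)
2. H lies on line PX with PH:HX = 2:3 ⇒ H = (0, 2/5)
through N parallel to HP: direction (0, -2/5); meets QX at C = (5/3, 4/3)
C = Q + t·(X−Q) with t = 2/3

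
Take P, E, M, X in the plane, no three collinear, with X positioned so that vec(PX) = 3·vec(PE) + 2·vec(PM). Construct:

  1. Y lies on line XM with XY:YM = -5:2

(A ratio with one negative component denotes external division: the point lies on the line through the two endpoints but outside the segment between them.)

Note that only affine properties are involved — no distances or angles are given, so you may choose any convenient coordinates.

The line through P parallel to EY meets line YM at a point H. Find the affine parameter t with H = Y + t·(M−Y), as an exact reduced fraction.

Set P = (0, 0), E = (1, 0), M = (0, 1), X = (3, 2); any affine frame gives the same invariant.
1. Y lies on line XM with XY:YM = -5:2 ⇒ Y = (-2, 1/3)
through P parallel to EY: direction (-3, 1/3); meets YM at H = (-9/4, 1/4)
H = Y + t·(M−Y) with t = -1/8

t = -1/8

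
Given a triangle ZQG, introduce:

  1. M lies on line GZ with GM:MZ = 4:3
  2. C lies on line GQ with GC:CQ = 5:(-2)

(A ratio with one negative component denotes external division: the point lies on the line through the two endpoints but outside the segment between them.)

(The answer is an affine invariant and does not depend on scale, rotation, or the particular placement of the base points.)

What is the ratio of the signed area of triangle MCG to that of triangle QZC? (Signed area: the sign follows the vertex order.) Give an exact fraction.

Work in coordinates with Z = (0, 0), Q = (1, 0), G = (0, 1).
1. M lies on line GZ with GM:MZ = 4:3 ⇒ M = (0, 3/7)
2. C lies on line GQ with GC:CQ = 5:(-2) ⇒ C = (5/3, -2/3)
2·[MCG] = 20/21, 2·[QZC] = 2/3
[MCG]:[QZC] = 20/21:2/3 = 10/7

[MCG]:[QZC] = 10/7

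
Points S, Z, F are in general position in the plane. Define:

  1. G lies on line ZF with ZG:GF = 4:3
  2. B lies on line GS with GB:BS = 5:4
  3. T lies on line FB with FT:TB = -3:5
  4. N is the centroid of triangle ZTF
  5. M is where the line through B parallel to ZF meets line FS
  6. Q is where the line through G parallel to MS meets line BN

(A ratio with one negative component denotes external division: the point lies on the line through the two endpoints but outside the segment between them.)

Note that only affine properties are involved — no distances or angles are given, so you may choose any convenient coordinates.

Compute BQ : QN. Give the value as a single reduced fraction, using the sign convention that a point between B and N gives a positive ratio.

BQ:QN = -5/4

Choose coordinates S = (0, 0), Z = (1, 0), F = (0, 1).
1. G lies on line ZF with ZG:GF = 4:3 ⇒ G = (3/7, 4/7)
2. B lies on line GS with GB:BS = 5:4 ⇒ B = (4/21, 16/63)
3. T lies on line FB with FT:TB = -3:5 ⇒ T = (-2/7, 89/42)
4. N is the centroid of triangle ZTF ⇒ N = (5/21, 131/126)
5. M is where the line through B parallel to ZF meets line FS ⇒ M = (0, 4/9)
6. Q is where the line through G parallel to MS meets line BN ⇒ Q = (3/7, 527/126)
Q = B + t·(N−B) with t = 5, so BQ:QN = t:(1−t) = 5:-4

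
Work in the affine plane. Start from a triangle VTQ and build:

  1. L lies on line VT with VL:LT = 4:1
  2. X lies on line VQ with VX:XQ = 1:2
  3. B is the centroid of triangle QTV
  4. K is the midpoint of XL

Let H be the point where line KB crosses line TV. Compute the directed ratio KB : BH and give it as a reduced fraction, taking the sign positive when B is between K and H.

KB:BH = -1/2

Choose coordinates V = (0, 0), T = (1, 0), Q = (0, 1).
1. L lies on line VT with VL:LT = 4:1 ⇒ L = (4/5, 0)
2. X lies on line VQ with VX:XQ = 1:2 ⇒ X = (0, 1/3)
3. B is the centroid of triangle QTV ⇒ B = (1/3, 1/3)
4. K is the midpoint of XL ⇒ K = (2/5, 1/6)
line KB meets TV at H = (7/15, 0)
B = K + t·(H−K) with t = -1, so KB:BH = -1:2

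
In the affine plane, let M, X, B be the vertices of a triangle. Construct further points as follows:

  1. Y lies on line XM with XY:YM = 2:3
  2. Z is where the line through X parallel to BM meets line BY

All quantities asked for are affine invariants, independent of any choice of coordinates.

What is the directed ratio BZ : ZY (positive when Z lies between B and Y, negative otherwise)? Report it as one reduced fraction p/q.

Choose coordinates M = (0, 0), X = (1, 0), B = (0, 1).
1. Y lies on line XM with XY:YM = 2:3 ⇒ Y = (3/5, 0)
2. Z is where the line through X parallel to BM meets line BY ⇒ Z = (1, -2/3)
Z = B + t·(Y−B) with t = 5/3, so BZ:ZY = t:(1−t) = 5/3:-2/3

BZ:ZY = -5/2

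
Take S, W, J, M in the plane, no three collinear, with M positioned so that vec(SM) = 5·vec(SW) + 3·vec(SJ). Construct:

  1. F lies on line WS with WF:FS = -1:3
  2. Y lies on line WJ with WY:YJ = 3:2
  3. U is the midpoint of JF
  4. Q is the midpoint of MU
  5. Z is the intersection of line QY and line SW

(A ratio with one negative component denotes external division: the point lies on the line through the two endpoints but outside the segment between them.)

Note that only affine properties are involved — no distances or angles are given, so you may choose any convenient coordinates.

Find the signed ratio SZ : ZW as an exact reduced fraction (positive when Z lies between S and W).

Set S = (0, 0), W = (1, 0), J = (0, 1), M = (5, 3); any affine frame gives the same invariant.
1. F lies on line WS with WF:FS = -1:3 ⇒ F = (3/2, 0)
2. Y lies on line WJ with WY:YJ = 3:2 ⇒ Y = (2/5, 3/5)
3. U is the midpoint of JF ⇒ U = (3/4, 1/2)
4. Q is the midpoint of MU ⇒ Q = (23/8, 7/4)
5. Z is the intersection of line QY and line SW ⇒ Z = (-41/46, 0)
Z = S + t·(W−S) with t = -41/46, so SZ:ZW = t:(1−t) = -41/46:87/46

SZ:ZW = -41/87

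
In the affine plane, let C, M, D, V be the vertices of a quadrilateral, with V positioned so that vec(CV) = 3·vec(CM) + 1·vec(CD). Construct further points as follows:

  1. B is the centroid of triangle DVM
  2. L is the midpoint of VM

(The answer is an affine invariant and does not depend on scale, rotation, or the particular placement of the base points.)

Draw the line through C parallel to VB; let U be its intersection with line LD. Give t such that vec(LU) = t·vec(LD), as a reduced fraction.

t = -1/9

Assign C = (0, 0), M = (1, 0), D = (0, 1), V = (3, 1) — the answer is frame-independent, so this choice is without loss of generality.
1. B is the centroid of triangle DVM ⇒ B = (4/3, 2/3)
2. L is the midpoint of VM ⇒ L = (2, 1/2)
through C parallel to VB: direction (-5/3, -1/3); meets LD at U = (20/9, 4/9)
U = L + t·(D−L) with t = -1/9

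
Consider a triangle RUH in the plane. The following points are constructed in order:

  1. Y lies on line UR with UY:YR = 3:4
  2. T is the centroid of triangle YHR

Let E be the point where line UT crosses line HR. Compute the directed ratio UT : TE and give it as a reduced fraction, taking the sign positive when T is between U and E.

Set R = (0, 0), U = (1, 0), H = (0, 1); any affine frame gives the same invariant.
1. Y lies on line UR with UY:YR = 3:4 ⇒ Y = (4/7, 0)
2. T is the centroid of triangle YHR ⇒ T = (4/21, 1/3)
line UT meets HR at E = (0, 7/17)
T = U + t·(E−U) with t = 17/21, so UT:TE = 17/21:4/21

UT:TE = 17/4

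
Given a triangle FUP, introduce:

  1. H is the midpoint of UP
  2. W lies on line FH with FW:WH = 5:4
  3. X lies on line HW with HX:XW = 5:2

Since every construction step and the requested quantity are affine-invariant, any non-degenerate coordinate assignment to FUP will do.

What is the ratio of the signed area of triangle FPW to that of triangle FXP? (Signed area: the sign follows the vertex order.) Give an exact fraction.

Choose coordinates F = (0, 0), U = (1, 0), P = (0, 1).
1. H is the midpoint of UP ⇒ H = (1/2, 1/2)
2. W lies on line FH with FW:WH = 5:4 ⇒ W = (5/18, 5/18)
3. X lies on line HW with HX:XW = 5:2 ⇒ X = (43/126, 43/126)
2·[FPW] = -5/18, 2·[FXP] = 43/126
[FPW]:[FXP] = -5/18:43/126 = -35/43

[FPW]:[FXP] = -35/43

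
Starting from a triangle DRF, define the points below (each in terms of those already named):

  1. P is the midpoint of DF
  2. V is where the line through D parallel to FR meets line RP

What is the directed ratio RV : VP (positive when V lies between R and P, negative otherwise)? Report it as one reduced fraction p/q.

RV:VP = -2

Assign D = (0, 0), R = (1, 0), F = (0, 1) — the answer is frame-independent, so this choice is without loss of generality.
1. P is the midpoint of DF ⇒ P = (0, 1/2)
2. V is where the line through D parallel to FR meets line RP ⇒ V = (-1, 1)
V = R + t·(P−R) with t = 2, so RV:VP = t:(1−t) = 2:-1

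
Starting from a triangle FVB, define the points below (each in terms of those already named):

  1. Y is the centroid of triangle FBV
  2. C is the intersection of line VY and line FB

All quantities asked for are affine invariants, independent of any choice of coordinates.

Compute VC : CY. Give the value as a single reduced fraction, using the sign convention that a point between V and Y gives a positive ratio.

Choose coordinates F = (0, 0), V = (1, 0), B = (0, 1).
1. Y is the centroid of triangle FBV ⇒ Y = (1/3, 1/3)
2. C is the intersection of line VY and line FB ⇒ C = (0, 1/2)
C = V + t·(Y−V) with t = 3/2, so VC:CY = t:(1−t) = 3/2:-1/2

VC:CY = -3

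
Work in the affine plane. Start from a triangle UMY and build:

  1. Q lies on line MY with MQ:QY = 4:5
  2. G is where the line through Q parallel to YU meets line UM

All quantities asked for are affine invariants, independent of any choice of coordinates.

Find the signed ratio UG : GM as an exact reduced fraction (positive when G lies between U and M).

UG:GM = 5/4

Assign U = (0, 0), M = (1, 0), Y = (0, 1) — the answer is frame-independent, so this choice is without loss of generality.
1. Q lies on line MY with MQ:QY = 4:5 ⇒ Q = (5/9, 4/9)
2. G is where the line through Q parallel to YU meets line UM ⇒ G = (5/9, 0)
G = U + t·(M−U) with t = 5/9, so UG:GM = t:(1−t) = 5/9:4/9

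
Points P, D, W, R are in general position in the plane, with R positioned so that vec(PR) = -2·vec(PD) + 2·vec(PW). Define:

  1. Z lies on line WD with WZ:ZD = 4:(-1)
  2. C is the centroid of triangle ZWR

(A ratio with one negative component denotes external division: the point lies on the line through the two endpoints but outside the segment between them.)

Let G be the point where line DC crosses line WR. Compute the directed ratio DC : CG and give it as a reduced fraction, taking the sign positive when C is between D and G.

Assign P = (0, 0), D = (1, 0), W = (0, 1), R = (-2, 2) — the answer is frame-independent, so this choice is without loss of generality.
1. Z lies on line WD with WZ:ZD = 4:(-1) ⇒ Z = (4/3, -1/3)
2. C is the centroid of triangle ZWR ⇒ C = (-2/9, 8/9)
line DC meets WR at G = (-6/5, 8/5)
C = D + t·(G−D) with t = 5/9, so DC:CG = 5/9:4/9

DC:CG = 5/4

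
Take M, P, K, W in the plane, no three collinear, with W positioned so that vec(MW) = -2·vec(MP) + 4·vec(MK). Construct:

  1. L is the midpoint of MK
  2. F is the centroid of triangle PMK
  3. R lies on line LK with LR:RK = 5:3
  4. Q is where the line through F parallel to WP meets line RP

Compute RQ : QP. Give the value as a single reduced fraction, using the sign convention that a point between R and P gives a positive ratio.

Work in coordinates with M = (0, 0), P = (1, 0), K = (0, 1), W = (-2, 4).
1. L is the midpoint of MK ⇒ L = (0, 1/2)
2. F is the centroid of triangle PMK ⇒ F = (1/3, 1/3)
3. R lies on line LK with LR:RK = 5:3 ⇒ R = (0, 13/16)
4. Q is where the line through F parallel to WP meets line RP ⇒ Q = (-1/15, 13/15)
Q = R + t·(P−R) with t = -1/15, so RQ:QP = t:(1−t) = -1/15:16/15

RQ:QP = -1/16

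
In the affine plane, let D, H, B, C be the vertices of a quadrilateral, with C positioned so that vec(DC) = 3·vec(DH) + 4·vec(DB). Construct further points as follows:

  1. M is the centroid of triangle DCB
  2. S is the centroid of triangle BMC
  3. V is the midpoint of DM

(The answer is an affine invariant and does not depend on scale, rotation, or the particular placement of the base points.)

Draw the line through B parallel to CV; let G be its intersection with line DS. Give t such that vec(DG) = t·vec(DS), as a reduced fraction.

t = 15/8

Assign D = (0, 0), H = (1, 0), B = (0, 1), C = (3, 4) — the answer is frame-independent, so this choice is without loss of generality.
1. M is the centroid of triangle DCB ⇒ M = (1, 5/3)
2. S is the centroid of triangle BMC ⇒ S = (4/3, 20/9)
3. V is the midpoint of DM ⇒ V = (1/2, 5/6)
through B parallel to CV: direction (-5/2, -19/6); meets DS at G = (5/2, 25/6)
G = D + t·(S−D) with t = 15/8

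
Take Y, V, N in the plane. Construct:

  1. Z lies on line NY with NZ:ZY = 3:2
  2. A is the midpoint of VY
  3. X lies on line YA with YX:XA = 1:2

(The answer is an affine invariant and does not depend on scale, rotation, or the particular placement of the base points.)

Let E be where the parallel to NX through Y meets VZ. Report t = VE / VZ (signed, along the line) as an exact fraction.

t = 15/14

Assign Y = (0, 0), V = (1, 0), N = (0, 1) — the answer is frame-independent, so this choice is without loss of generality.
1. Z lies on line NY with NZ:ZY = 3:2 ⇒ Z = (0, 2/5)
2. A is the midpoint of VY ⇒ A = (1/2, 0)
3. X lies on line YA with YX:XA = 1:2 ⇒ X = (1/6, 0)
through Y parallel to NX: direction (1/6, -1); meets VZ at E = (-1/14, 3/7)
E = V + t·(Z−V) with t = 15/14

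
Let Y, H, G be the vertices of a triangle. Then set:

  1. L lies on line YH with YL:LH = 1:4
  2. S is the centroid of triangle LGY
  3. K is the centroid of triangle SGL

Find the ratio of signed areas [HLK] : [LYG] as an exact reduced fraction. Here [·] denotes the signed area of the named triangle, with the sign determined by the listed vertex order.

Assign Y = (0, 0), H = (1, 0), G = (0, 1) — the answer is frame-independent, so this choice is without loss of generality.
1. L lies on line YH with YL:LH = 1:4 ⇒ L = (1/5, 0)
2. S is the centroid of triangle LGY ⇒ S = (1/15, 1/3)
3. K is the centroid of triangle SGL ⇒ K = (4/45, 4/9)
2·[HLK] = -16/45, 2·[LYG] = -1/5
[HLK]:[LYG] = -16/45:-1/5 = 16/9

[HLK]:[LYG] = 16/9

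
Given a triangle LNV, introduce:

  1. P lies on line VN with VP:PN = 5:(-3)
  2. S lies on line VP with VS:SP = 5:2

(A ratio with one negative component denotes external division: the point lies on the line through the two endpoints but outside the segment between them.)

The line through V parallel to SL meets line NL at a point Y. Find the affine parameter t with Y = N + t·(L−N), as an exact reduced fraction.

t = -14/11

Work in coordinates with L = (0, 0), N = (1, 0), V = (0, 1).
1. P lies on line VN with VP:PN = 5:(-3) ⇒ P = (5/2, -3/2)
2. S lies on line VP with VS:SP = 5:2 ⇒ S = (25/14, -11/14)
through V parallel to SL: direction (-25/14, 11/14); meets NL at Y = (25/11, 0)
Y = N + t·(L−N) with t = -14/11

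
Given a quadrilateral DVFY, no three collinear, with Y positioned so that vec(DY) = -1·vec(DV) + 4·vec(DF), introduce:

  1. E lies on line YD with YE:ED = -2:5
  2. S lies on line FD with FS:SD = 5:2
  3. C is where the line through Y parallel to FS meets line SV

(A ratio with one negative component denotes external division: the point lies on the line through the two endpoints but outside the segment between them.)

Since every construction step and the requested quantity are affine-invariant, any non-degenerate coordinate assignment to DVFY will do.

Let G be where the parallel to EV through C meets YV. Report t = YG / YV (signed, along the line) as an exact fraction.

t = -24/7

Work in coordinates with D = (0, 0), V = (1, 0), F = (0, 1), Y = (-1, 4).
1. E lies on line YD with YE:ED = -2:5 ⇒ E = (-5/3, 20/3)
2. S lies on line FD with FS:SD = 5:2 ⇒ S = (0, 2/7)
3. C is where the line through Y parallel to FS meets line SV ⇒ C = (-1, 4/7)
through C parallel to EV: direction (8/3, -20/3); meets YV at G = (-55/7, 124/7)
G = Y + t·(V−Y) with t = -24/7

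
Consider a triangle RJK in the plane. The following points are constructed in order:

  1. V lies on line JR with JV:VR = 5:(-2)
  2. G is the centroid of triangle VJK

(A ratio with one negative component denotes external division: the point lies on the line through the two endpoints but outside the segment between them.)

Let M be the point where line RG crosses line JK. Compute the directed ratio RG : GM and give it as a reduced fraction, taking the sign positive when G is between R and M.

RG:GM = 4/5

Set R = (0, 0), J = (1, 0), K = (0, 1); any affine frame gives the same invariant.
1. V lies on line JR with JV:VR = 5:(-2) ⇒ V = (-2/3, 0)
2. G is the centroid of triangle VJK ⇒ G = (1/9, 1/3)
line RG meets JK at M = (1/4, 3/4)
G = R + t·(M−R) with t = 4/9, so RG:GM = 4/9:5/9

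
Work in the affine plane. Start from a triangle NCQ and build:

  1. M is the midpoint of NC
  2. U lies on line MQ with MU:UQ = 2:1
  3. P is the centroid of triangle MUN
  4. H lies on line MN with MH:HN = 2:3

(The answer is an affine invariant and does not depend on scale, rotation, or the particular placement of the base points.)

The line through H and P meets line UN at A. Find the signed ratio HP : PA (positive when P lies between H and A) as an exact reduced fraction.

HP:PA = 4/5

Assign N = (0, 0), C = (1, 0), Q = (0, 1) — the answer is frame-independent, so this choice is without loss of generality.
1. M is the midpoint of NC ⇒ M = (1/2, 0)
2. U lies on line MQ with MU:UQ = 2:1 ⇒ U = (1/6, 2/3)
3. P is the centroid of triangle MUN ⇒ P = (2/9, 2/9)
4. H lies on line MN with MH:HN = 2:3 ⇒ H = (3/10, 0)
line HP meets UN at A = (1/8, 1/2)
P = H + t·(A−H) with t = 4/9, so HP:PA = 4/9:5/9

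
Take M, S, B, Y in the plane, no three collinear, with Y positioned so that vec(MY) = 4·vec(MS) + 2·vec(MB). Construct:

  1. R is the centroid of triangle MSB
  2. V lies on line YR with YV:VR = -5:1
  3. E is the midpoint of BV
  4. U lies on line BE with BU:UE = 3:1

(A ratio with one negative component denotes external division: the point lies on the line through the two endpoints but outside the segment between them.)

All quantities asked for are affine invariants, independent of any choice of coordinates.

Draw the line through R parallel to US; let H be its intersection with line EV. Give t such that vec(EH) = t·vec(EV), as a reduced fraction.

Work in coordinates with M = (0, 0), S = (1, 0), B = (0, 1), Y = (4, 2).
1. R is the centroid of triangle MSB ⇒ R = (1/3, 1/3)
2. V lies on line YR with YV:VR = -5:1 ⇒ V = (-7/12, -1/12)
3. E is the midpoint of BV ⇒ E = (-7/24, 11/24)
4. U lies on line BE with BU:UE = 3:1 ⇒ U = (-7/32, 19/32)
through R parallel to US: direction (39/32, -19/32); meets EV at H = (-413/1920, 1153/1920)
H = E + t·(V−E) with t = -21/80

t = -21/80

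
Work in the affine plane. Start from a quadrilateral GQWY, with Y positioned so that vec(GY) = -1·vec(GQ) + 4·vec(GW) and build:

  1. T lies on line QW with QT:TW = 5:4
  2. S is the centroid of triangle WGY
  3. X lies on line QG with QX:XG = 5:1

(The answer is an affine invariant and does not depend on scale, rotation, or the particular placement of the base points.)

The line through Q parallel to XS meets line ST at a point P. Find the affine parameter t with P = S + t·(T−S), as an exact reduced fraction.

Assign G = (0, 0), Q = (1, 0), W = (0, 1), Y = (-1, 4) — the answer is frame-independent, so this choice is without loss of generality.
1. T lies on line QW with QT:TW = 5:4 ⇒ T = (4/9, 5/9)
2. S is the centroid of triangle WGY ⇒ S = (-1/3, 5/3)
3. X lies on line QG with QX:XG = 5:1 ⇒ X = (1/6, 0)
through Q parallel to XS: direction (-1/2, 5/3); meets ST at P = (9/8, -5/12)
P = S + t·(T−S) with t = 15/8

t = 15/8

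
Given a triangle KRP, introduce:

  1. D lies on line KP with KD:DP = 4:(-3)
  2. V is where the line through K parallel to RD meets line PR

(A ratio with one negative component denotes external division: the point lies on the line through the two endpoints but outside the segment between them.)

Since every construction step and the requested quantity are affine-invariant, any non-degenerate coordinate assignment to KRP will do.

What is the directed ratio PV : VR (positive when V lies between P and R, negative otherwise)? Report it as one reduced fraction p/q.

Set K = (0, 0), R = (1, 0), P = (0, 1); any affine frame gives the same invariant.
1. D lies on line KP with KD:DP = 4:(-3) ⇒ D = (0, 4)
2. V is where the line through K parallel to RD meets line PR ⇒ V = (-1/3, 4/3)
V = P + t·(R−P) with t = -1/3, so PV:VR = t:(1−t) = -1/3:4/3

PV:VR = -1/4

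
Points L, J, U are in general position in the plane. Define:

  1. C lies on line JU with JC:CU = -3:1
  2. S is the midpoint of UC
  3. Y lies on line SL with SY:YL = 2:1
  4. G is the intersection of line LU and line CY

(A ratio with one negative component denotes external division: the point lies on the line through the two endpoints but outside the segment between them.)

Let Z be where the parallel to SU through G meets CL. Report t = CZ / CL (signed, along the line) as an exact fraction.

t = 4/5

Choose coordinates L = (0, 0), J = (1, 0), U = (0, 1).
1. C lies on line JU with JC:CU = -3:1 ⇒ C = (-1/2, 3/2)
2. S is the midpoint of UC ⇒ S = (-1/4, 5/4)
3. Y lies on line SL with SY:YL = 2:1 ⇒ Y = (-1/12, 5/12)
4. G is the intersection of line LU and line CY ⇒ G = (0, 1/5)
through G parallel to SU: direction (1/4, -1/4); meets CL at Z = (-1/10, 3/10)
Z = C + t·(L−C) with t = 4/5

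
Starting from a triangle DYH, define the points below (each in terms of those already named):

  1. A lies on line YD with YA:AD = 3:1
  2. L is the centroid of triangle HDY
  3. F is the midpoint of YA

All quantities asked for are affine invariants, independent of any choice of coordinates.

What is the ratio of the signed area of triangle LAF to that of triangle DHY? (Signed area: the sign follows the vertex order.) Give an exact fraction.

[LAF]:[DHY] = -1/8

Choose coordinates D = (0, 0), Y = (1, 0), H = (0, 1).
1. A lies on line YD with YA:AD = 3:1 ⇒ A = (1/4, 0)
2. L is the centroid of triangle HDY ⇒ L = (1/3, 1/3)
3. F is the midpoint of YA ⇒ F = (5/8, 0)
2·[LAF] = 1/8, 2·[DHY] = -1
[LAF]:[DHY] = 1/8:-1 = -1/8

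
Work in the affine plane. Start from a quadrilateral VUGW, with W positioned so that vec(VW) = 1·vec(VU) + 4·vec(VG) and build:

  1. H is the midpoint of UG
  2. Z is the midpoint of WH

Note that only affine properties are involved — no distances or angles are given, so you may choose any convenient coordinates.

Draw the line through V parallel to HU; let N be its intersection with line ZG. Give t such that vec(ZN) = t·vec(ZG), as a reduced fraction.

t = 3/2

Work in coordinates with V = (0, 0), U = (1, 0), G = (0, 1), W = (1, 4).
1. H is the midpoint of UG ⇒ H = (1/2, 1/2)
2. Z is the midpoint of WH ⇒ Z = (3/4, 9/4)
through V parallel to HU: direction (1/2, -1/2); meets ZG at N = (-3/8, 3/8)
N = Z + t·(G−Z) with t = 3/2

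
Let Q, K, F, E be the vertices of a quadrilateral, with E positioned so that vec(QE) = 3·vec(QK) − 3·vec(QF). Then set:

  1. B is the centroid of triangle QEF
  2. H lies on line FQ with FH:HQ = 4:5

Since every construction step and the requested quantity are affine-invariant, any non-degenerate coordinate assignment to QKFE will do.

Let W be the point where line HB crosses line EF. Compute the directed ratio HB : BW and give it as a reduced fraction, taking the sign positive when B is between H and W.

Work in coordinates with Q = (0, 0), K = (1, 0), F = (0, 1), E = (3, -3).
1. B is the centroid of triangle QEF ⇒ B = (1, -2/3)
2. H lies on line FQ with FH:HQ = 4:5 ⇒ H = (0, 5/9)
line HB meets EF at W = (4, -13/3)
B = H + t·(W−H) with t = 1/4, so HB:BW = 1/4:3/4

HB:BW = 1/3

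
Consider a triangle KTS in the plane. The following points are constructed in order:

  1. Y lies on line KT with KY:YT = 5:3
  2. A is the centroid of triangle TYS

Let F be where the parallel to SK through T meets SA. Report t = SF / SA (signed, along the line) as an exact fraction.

t = 24/13

Set K = (0, 0), T = (1, 0), S = (0, 1); any affine frame gives the same invariant.
1. Y lies on line KT with KY:YT = 5:3 ⇒ Y = (5/8, 0)
2. A is the centroid of triangle TYS ⇒ A = (13/24, 1/3)
through T parallel to SK: direction (0, -1); meets SA at F = (1, -3/13)
F = S + t·(A−S) with t = 24/13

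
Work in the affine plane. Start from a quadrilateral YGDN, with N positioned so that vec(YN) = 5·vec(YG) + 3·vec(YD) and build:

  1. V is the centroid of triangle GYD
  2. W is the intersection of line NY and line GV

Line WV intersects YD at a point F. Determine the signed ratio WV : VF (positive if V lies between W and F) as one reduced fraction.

WV:VF = 4/11

Work in coordinates with Y = (0, 0), G = (1, 0), D = (0, 1), N = (5, 3).
1. V is the centroid of triangle GYD ⇒ V = (1/3, 1/3)
2. W is the intersection of line NY and line GV ⇒ W = (5/11, 3/11)
line WV meets YD at F = (0, 1/2)
V = W + t·(F−W) with t = 4/15, so WV:VF = 4/15:11/15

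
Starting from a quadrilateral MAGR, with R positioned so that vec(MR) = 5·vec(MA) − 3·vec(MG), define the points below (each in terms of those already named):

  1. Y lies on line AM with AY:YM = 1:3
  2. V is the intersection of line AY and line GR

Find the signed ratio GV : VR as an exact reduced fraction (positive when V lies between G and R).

Assign M = (0, 0), A = (1, 0), G = (0, 1), R = (5, -3) — the answer is frame-independent, so this choice is without loss of generality.
1. Y lies on line AM with AY:YM = 1:3 ⇒ Y = (3/4, 0)
2. V is the intersection of line AY and line GR ⇒ V = (5/4, 0)
V = G + t·(R−G) with t = 1/4, so GV:VR = t:(1−t) = 1/4:3/4

GV:VR = 1/3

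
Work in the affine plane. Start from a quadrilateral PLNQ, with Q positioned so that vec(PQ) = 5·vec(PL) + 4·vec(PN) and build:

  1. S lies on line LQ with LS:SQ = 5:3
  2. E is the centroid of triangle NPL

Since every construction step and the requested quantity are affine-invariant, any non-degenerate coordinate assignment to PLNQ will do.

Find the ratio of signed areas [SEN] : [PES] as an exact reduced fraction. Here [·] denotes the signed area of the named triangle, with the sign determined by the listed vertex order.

[SEN]:[PES] = 17/2

Assign P = (0, 0), L = (1, 0), N = (0, 1), Q = (5, 4) — the answer is frame-independent, so this choice is without loss of generality.
1. S lies on line LQ with LS:SQ = 5:3 ⇒ S = (7/2, 5/2)
2. E is the centroid of triangle NPL ⇒ E = (1/3, 1/3)
2·[SEN] = -17/6, 2·[PES] = -1/3
[SEN]:[PES] = -17/6:-1/3 = 17/2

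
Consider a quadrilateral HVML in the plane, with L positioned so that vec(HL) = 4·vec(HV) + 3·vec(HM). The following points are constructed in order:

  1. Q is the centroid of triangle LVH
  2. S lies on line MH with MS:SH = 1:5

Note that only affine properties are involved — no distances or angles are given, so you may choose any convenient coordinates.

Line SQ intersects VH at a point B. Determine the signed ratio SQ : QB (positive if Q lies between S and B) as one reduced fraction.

Assign H = (0, 0), V = (1, 0), M = (0, 1), L = (4, 3) — the answer is frame-independent, so this choice is without loss of generality.
1. Q is the centroid of triangle LVH ⇒ Q = (5/3, 1)
2. S lies on line MH with MS:SH = 1:5 ⇒ S = (0, 5/6)
line SQ meets VH at B = (-25/3, 0)
Q = S + t·(B−S) with t = -1/5, so SQ:QB = -1/5:6/5

SQ:QB = -1/6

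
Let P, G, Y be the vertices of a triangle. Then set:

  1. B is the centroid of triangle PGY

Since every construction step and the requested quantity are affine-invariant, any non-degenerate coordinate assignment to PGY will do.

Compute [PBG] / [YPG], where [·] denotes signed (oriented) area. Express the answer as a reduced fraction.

[PBG]:[YPG] = -1/3

Choose coordinates P = (0, 0), G = (1, 0), Y = (0, 1).
1. B is the centroid of triangle PGY ⇒ B = (1/3, 1/3)
2·[PBG] = -1/3, 2·[YPG] = 1
[PBG]:[YPG] = -1/3:1 = -1/3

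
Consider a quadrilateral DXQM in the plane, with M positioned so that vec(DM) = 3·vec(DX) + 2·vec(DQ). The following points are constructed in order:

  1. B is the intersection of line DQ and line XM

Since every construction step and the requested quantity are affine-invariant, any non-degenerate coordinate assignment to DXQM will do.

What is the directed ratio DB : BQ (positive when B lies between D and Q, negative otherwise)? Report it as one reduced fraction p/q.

Assign D = (0, 0), X = (1, 0), Q = (0, 1), M = (3, 2) — the answer is frame-independent, so this choice is without loss of generality.
1. B is the intersection of line DQ and line XM ⇒ B = (0, -1)
B = D + t·(Q−D) with t = -1, so DB:BQ = t:(1−t) = -1:2

DB:BQ = -1/2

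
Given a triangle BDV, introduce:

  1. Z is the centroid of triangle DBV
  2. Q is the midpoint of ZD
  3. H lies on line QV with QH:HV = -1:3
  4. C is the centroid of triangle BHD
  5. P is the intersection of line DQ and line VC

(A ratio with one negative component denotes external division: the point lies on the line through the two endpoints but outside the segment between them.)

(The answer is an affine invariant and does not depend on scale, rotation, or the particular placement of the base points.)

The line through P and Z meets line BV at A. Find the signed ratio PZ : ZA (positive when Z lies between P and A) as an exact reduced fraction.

Choose coordinates B = (0, 0), D = (1, 0), V = (0, 1).
1. Z is the centroid of triangle DBV ⇒ Z = (1/3, 1/3)
2. Q is the midpoint of ZD ⇒ Q = (2/3, 1/6)
3. H lies on line QV with QH:HV = -1:3 ⇒ H = (1, -1/4)
4. C is the centroid of triangle BHD ⇒ C = (2/3, -1/12)
5. P is the intersection of line DQ and line VC ⇒ P = (4/9, 5/18)
line PZ meets BV at A = (0, 1/2)
Z = P + t·(A−P) with t = 1/4, so PZ:ZA = 1/4:3/4

PZ:ZA = 1/3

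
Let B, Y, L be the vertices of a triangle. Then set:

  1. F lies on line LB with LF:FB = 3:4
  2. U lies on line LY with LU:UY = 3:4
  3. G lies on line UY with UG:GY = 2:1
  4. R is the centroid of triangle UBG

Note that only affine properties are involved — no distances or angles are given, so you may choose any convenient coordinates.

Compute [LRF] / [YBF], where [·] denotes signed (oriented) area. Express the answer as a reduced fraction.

Assign B = (0, 0), Y = (1, 0), L = (0, 1) — the answer is frame-independent, so this choice is without loss of generality.
1. F lies on line LB with LF:FB = 3:4 ⇒ F = (0, 4/7)
2. U lies on line LY with LU:UY = 3:4 ⇒ U = (3/7, 4/7)
3. G lies on line UY with UG:GY = 2:1 ⇒ G = (17/21, 4/21)
4. R is the centroid of triangle UBG ⇒ R = (26/63, 16/63)
2·[LRF] = -26/147, 2·[YBF] = -4/7
[LRF]:[YBF] = -26/147:-4/7 = 13/42

[LRF]:[YBF] = 13/42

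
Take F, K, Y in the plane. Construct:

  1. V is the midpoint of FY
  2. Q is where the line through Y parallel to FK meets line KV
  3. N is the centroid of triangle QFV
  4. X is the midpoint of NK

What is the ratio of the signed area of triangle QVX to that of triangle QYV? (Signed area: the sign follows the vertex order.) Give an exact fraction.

Assign F = (0, 0), K = (1, 0), Y = (0, 1) — the answer is frame-independent, so this choice is without loss of generality.
1. V is the midpoint of FY ⇒ V = (0, 1/2)
2. Q is where the line through Y parallel to FK meets line KV ⇒ Q = (-1, 1)
3. N is the centroid of triangle QFV ⇒ N = (-1/3, 1/2)
4. X is the midpoint of NK ⇒ X = (1/3, 1/4)
2·[QVX] = -1/12, 2·[QYV] = -1/2
[QVX]:[QYV] = -1/12:-1/2 = 1/6

[QVX]:[QYV] = 1/6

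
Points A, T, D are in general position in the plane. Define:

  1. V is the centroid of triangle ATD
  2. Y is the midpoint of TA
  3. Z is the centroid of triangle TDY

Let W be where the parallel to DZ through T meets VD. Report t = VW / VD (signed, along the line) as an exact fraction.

t = 5/2

Work in coordinates with A = (0, 0), T = (1, 0), D = (0, 1).
1. V is the centroid of triangle ATD ⇒ V = (1/3, 1/3)
2. Y is the midpoint of TA ⇒ Y = (1/2, 0)
3. Z is the centroid of triangle TDY ⇒ Z = (1/2, 1/3)
through T parallel to DZ: direction (1/2, -2/3); meets VD at W = (-1/2, 2)
W = V + t·(D−V) with t = 5/2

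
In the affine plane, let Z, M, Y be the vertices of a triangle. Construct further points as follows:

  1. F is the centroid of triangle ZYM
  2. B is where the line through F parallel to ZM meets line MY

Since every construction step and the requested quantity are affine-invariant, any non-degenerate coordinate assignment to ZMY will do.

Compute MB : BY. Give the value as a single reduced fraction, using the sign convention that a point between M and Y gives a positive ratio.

Choose coordinates Z = (0, 0), M = (1, 0), Y = (0, 1).
1. F is the centroid of triangle ZYM ⇒ F = (1/3, 1/3)
2. B is where the line through F parallel to ZM meets line MY ⇒ B = (2/3, 1/3)
B = M + t·(Y−M) with t = 1/3, so MB:BY = t:(1−t) = 1/3:2/3

MB:BY = 1/2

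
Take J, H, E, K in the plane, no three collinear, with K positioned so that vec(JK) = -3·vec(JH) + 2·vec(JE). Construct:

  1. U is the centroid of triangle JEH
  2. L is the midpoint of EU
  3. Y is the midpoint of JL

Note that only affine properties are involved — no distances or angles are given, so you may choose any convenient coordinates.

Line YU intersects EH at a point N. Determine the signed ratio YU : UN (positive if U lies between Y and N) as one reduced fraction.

YU:UN = 3/4

Choose coordinates J = (0, 0), H = (1, 0), E = (0, 1), K = (-3, 2).
1. U is the centroid of triangle JEH ⇒ U = (1/3, 1/3)
2. L is the midpoint of EU ⇒ L = (1/6, 2/3)
3. Y is the midpoint of JL ⇒ Y = (1/12, 1/3)
line YU meets EH at N = (2/3, 1/3)
U = Y + t·(N−Y) with t = 3/7, so YU:UN = 3/7:4/7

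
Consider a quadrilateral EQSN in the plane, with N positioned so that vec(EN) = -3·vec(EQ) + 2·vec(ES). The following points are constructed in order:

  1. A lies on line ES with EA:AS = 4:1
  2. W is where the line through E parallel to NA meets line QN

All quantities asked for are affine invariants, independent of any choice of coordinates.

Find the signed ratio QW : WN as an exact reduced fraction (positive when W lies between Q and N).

QW:WN = -1/2

Choose coordinates E = (0, 0), Q = (1, 0), S = (0, 1), N = (-3, 2).
1. A lies on line ES with EA:AS = 4:1 ⇒ A = (0, 4/5)
2. W is where the line through E parallel to NA meets line QN ⇒ W = (5, -2)
W = Q + t·(N−Q) with t = -1, so QW:WN = t:(1−t) = -1:2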